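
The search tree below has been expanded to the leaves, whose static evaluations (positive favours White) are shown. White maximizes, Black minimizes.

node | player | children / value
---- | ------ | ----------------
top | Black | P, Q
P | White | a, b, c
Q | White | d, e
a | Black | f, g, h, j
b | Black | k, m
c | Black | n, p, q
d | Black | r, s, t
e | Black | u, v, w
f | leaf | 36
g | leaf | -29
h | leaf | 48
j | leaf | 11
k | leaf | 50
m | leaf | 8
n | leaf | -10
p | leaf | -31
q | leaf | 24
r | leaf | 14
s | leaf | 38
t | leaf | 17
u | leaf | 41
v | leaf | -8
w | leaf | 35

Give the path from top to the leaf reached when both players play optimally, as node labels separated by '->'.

top -> P -> b -> m

a (Black): min(36, -29, 48, 11) = -29
b (Black): min(50, 8) = 8
c (Black): min(-10, -31, 24) = -31
P (White): max(-29, 8, -31) = 8
d (Black): min(14, 38, 17) = 14
e (Black): min(41, -8, 35) = -8
Q (White): max(14, -8) = 14
top (Black): min(8, 14) = 8
At top, Black picks P (lowest: 8).
At P, White picks b (highest: 8).
At b, Black picks m (lowest: 8).
Terminal value 8.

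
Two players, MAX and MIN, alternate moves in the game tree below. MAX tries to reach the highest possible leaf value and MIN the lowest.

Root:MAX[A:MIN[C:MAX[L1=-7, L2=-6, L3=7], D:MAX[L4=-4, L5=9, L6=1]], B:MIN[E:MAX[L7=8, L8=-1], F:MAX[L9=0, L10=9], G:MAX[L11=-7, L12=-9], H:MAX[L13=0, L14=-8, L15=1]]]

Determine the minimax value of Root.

C (MAX): max(-7, -6, 7) = 7
D (MAX): max(-4, 9, 1) = 9
A (MIN): min(7, 9) = 7
E (MAX): max(8, -1) = 8
F (MAX): max(0, 9) = 9
G (MAX): max(-7, -9) = -7
H (MAX): max(0, -8, 1) = 1
B (MIN): min(8, 9, -7, 1) = -7
Root (MAX): max(7, -7) = 7

7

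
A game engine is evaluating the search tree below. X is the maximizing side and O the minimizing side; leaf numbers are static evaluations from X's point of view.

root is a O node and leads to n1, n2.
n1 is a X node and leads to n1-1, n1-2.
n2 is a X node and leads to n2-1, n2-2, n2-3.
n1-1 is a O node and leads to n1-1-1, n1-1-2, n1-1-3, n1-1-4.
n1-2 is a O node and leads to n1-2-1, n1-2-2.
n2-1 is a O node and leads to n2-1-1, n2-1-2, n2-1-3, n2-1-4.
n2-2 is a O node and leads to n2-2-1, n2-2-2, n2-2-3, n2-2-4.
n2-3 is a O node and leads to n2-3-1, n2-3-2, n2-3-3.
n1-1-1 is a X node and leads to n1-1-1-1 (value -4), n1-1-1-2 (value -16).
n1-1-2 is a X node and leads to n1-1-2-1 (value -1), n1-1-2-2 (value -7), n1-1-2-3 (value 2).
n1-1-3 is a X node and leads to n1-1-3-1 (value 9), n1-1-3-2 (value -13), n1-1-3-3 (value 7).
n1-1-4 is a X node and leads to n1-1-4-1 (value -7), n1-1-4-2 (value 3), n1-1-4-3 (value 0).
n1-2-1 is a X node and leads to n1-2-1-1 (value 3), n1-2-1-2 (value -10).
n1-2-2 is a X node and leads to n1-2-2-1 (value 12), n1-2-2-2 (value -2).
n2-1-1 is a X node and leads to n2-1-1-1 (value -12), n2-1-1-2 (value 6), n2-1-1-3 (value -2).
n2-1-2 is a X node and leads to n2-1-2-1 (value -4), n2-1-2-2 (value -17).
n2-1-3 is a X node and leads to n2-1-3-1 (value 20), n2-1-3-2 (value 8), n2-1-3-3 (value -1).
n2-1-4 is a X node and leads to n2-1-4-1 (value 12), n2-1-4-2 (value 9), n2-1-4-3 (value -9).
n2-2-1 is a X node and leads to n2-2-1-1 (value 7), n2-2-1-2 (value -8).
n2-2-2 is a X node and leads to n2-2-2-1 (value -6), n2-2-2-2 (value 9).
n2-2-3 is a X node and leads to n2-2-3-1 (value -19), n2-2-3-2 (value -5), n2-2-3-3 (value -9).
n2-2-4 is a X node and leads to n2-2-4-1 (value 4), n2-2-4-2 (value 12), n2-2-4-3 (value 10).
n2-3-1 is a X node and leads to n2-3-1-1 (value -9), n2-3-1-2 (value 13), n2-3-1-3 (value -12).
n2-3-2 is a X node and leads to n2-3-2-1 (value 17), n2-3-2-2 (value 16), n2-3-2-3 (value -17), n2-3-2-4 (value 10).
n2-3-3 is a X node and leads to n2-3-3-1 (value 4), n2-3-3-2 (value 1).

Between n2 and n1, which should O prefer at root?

n2-1-1 (X): max(-12, 6, -2) = 6
n2-1-2 (X): max(-4, -17) = -4
n2-1-3 (X): max(20, 8, -1) = 20
n2-1-4 (X): max(12, 9, -9) = 12
n2-1 (O): min(6, -4, 20, 12) = -4
n2-2-1 (X): max(7, -8) = 7
n2-2-2 (X): max(-6, 9) = 9
n2-2-3 (X): max(-19, -5, -9) = -5
n2-2-4 (X): max(4, 12, 10) = 12
n2-2 (O): min(7, 9, -5, 12) = -5
n2-3-1 (X): max(-9, 13, -12) = 13
n2-3-2 (X): max(17, 16, -17, 10) = 17
n2-3-3 (X): max(4, 1) = 4
n2-3 (O): min(13, 17, 4) = 4
n2 (X): max(-4, -5, 4) = 4
n1-1-1 (X): max(-4, -16) = -4
n1-1-2 (X): max(-1, -7, 2) = 2
n1-1-3 (X): max(9, -13, 7) = 9
n1-1-4 (X): max(-7, 3, 0) = 3
n1-1 (O): min(-4, 2, 9, 3) = -4
n1-2-1 (X): max(3, -10) = 3
n1-2-2 (X): max(12, -2) = 12
n1-2 (O): min(3, 12) = 3
n1 (X): max(-4, 3) = 3
O prefers the lower value; n2=4, n1=3. n1 is better since 3 < 4.

n1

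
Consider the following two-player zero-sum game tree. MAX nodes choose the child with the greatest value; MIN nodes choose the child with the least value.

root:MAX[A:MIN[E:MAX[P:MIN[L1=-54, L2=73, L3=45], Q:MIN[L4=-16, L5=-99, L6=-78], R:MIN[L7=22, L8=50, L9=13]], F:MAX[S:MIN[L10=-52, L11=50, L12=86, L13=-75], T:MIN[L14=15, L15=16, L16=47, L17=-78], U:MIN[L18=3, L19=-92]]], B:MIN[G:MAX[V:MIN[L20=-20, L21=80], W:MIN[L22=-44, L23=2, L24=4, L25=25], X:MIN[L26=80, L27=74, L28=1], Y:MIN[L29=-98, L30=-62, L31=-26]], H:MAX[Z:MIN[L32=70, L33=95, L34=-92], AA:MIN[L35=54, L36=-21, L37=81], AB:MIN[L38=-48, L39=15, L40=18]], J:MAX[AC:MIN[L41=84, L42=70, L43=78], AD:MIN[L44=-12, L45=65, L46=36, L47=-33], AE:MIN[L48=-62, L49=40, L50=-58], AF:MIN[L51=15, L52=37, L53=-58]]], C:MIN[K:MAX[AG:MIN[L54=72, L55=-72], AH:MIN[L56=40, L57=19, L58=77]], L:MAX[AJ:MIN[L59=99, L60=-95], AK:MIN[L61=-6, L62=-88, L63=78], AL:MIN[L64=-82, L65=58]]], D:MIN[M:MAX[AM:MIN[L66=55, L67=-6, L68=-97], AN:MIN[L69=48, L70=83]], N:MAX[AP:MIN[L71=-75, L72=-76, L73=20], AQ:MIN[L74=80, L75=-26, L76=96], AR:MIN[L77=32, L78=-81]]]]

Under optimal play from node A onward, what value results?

-75

P (MIN): min(-54, 73, 45) = -54
Q (MIN): min(-16, -99, -78) = -99
R (MIN): min(22, 50, 13) = 13
E (MAX): max(-54, -99, 13) = 13
S (MIN): min(-52, 50, 86, -75) = -75
T (MIN): min(15, 16, 47, -78) = -78
U (MIN): min(3, -92) = -92
F (MAX): max(-75, -78, -92) = -75
A (MIN): min(13, -75) = -75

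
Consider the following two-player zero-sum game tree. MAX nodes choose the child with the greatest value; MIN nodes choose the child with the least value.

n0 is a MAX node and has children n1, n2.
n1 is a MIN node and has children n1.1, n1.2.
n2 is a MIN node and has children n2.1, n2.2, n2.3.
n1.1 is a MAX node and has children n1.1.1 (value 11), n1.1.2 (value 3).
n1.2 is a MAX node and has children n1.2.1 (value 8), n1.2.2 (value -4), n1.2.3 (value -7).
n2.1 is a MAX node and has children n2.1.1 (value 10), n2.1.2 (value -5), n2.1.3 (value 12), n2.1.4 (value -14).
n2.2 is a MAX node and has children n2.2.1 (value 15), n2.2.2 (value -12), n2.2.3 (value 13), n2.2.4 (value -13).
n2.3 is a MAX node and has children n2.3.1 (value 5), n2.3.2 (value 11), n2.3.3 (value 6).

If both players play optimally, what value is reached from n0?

n1.1 (MAX): max(11, 3) = 11
n1.2 (MAX): max(8, -4, -7) = 8
n1 (MIN): min(11, 8) = 8
n2.1 (MAX): max(10, -5, 12, -14) = 12
n2.2 (MAX): max(15, -12, 13, -13) = 15
n2.3 (MAX): max(5, 11, 6) = 11
n2 (MIN): min(12, 15, 11) = 11
n0 (MAX): max(8, 11) = 11

11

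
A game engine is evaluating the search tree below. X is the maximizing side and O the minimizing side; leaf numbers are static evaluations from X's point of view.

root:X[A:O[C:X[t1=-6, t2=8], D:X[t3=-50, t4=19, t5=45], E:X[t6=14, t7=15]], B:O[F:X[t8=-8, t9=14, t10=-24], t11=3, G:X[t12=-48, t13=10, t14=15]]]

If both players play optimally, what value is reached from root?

C (X): max(-6, 8) = 8
D (X): max(-50, 19, 45) = 45
E (X): max(14, 15) = 15
A (O): min(8, 45, 15) = 8
F (X): max(-8, 14, -24) = 14
G (X): max(-48, 10, 15) = 15
B (O): min(14, 3, 15) = 3
root (X): max(8, 3) = 8

8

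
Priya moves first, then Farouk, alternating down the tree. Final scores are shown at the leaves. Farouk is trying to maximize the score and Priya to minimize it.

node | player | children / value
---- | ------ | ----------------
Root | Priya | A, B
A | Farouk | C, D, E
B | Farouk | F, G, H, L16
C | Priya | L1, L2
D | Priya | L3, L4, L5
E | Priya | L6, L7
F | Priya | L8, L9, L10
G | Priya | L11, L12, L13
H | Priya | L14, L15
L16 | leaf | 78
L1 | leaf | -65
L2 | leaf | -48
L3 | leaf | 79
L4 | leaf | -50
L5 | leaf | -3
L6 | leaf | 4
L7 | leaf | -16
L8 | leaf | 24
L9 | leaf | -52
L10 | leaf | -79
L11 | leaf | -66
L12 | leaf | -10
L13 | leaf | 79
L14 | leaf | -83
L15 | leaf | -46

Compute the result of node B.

F (Priya): min(24, -52, -79) = -79
G (Priya): min(-66, -10, 79) = -66
H (Priya): min(-83, -46) = -83
B (Farouk): max(-79, -66, -83, 78) = 78

78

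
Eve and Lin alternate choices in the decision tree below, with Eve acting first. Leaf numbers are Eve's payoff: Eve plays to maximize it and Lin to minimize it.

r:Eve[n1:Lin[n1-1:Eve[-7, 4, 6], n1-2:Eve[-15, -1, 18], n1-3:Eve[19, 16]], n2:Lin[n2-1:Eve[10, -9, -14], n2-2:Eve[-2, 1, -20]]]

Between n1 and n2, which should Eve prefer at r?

n1-1 (Eve): max(-7, 4, 6) = 6
n1-2 (Eve): max(-15, -1, 18) = 18
n1-3 (Eve): max(19, 16) = 19
n1 (Lin): min(6, 18, 19) = 6
n2-1 (Eve): max(10, -9, -14) = 10
n2-2 (Eve): max(-2, 1, -20) = 1
n2 (Lin): min(10, 1) = 1
Eve prefers the higher value; n1=6, n2=1. n1 is better since 6 > 1.

n1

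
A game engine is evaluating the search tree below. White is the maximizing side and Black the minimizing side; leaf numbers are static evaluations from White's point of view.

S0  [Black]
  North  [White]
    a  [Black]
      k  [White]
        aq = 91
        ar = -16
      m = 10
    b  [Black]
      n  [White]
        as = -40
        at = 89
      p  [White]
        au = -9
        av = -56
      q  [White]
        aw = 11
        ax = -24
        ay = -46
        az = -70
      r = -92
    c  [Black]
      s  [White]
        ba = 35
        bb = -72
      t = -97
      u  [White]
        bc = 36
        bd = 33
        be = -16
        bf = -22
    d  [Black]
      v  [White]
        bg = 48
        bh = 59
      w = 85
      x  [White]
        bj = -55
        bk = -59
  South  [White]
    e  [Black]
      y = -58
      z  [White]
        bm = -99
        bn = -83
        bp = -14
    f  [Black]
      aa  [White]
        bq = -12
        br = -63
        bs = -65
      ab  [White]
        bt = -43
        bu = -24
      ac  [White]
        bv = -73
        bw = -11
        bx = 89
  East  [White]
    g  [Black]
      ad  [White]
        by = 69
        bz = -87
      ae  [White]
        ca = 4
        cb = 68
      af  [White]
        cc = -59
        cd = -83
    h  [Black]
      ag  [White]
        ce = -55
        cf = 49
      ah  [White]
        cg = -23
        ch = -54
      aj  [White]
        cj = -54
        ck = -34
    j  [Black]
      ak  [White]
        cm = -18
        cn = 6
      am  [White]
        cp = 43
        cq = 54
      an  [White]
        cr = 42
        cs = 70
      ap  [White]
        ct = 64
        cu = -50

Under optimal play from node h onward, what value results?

-34

ag (White): max(-55, 49) = 49
ah (White): max(-23, -54) = -23
aj (White): max(-54, -34) = -34
h (Black): min(49, -23, -34) = -34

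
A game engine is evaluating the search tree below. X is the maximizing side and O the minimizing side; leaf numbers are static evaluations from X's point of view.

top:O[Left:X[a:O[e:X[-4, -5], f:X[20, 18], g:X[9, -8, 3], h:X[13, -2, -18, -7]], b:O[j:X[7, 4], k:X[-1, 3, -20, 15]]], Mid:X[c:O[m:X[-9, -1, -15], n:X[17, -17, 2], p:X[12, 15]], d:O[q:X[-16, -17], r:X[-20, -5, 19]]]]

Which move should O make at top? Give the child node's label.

Mid

e (X): max(-4, -5) = -4
f (X): max(20, 18) = 20
g (X): max(9, -8, 3) = 9
h (X): max(13, -2, -18, -7) = 13
a (O): min(-4, 20, 9, 13) = -4
j (X): max(7, 4) = 7
k (X): max(-1, 3, -20, 15) = 15
b (O): min(7, 15) = 7
Left (X): max(-4, 7) = 7
m (X): max(-9, -1, -15) = -1
n (X): max(17, -17, 2) = 17
p (X): max(12, 15) = 15
c (O): min(-1, 17, 15) = -1
q (X): max(-16, -17) = -16
r (X): max(-20, -5, 19) = 19
d (O): min(-16, 19) = -16
Mid (X): max(-1, -16) = -1
top (O): min(7, -1) = -1
O at top wants the lowest of {Left=7, Mid=-1}, so chooses Mid.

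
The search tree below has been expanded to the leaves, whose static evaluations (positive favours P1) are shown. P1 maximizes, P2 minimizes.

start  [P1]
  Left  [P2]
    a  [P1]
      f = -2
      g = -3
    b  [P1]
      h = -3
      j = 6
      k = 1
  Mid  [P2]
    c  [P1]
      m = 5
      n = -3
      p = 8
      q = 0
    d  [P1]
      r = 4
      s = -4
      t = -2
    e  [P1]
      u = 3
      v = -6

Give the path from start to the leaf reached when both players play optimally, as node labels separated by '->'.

start -> Mid -> e -> u

a (P1): max(-2, -3) = -2
b (P1): max(-3, 6, 1) = 6
Left (P2): min(-2, 6) = -2
c (P1): max(5, -3, 8, 0) = 8
d (P1): max(4, -4, -2) = 4
e (P1): max(3, -6) = 3
Mid (P2): min(8, 4, 3) = 3
start (P1): max(-2, 3) = 3
At start, P1 picks Mid (highest: 3).
At Mid, P2 picks e (lowest: 3).
At e, P1 picks u (highest: 3).
Terminal value 3.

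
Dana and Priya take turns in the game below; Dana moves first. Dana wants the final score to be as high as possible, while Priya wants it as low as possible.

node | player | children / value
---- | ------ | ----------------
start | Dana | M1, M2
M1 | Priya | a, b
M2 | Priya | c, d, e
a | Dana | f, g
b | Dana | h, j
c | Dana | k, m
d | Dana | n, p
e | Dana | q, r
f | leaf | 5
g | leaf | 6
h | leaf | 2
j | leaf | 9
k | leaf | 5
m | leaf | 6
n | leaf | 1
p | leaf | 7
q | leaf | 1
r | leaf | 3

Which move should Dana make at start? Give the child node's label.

M1

a (Dana): max(5, 6) = 6
b (Dana): max(2, 9) = 9
M1 (Priya): min(6, 9) = 6
c (Dana): max(5, 6) = 6
d (Dana): max(1, 7) = 7
e (Dana): max(1, 3) = 3
M2 (Priya): min(6, 7, 3) = 3
start (Dana): max(6, 3) = 6
Dana at start wants the highest of {M1=6, M2=3}, so chooses M1.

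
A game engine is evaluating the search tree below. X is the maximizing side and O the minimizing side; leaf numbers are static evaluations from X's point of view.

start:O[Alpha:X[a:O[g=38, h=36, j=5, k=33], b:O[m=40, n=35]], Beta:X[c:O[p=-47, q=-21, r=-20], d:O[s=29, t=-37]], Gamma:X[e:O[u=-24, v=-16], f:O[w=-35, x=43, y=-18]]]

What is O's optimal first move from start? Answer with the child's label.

a (O): min(38, 36, 5, 33) = 5
b (O): min(40, 35) = 35
Alpha (X): max(5, 35) = 35
c (O): min(-47, -21, -20) = -47
d (O): min(29, -37) = -37
Beta (X): max(-47, -37) = -37
e (O): min(-24, -16) = -24
f (O): min(-35, 43, -18) = -35
Gamma (X): max(-24, -35) = -24
start (O): min(35, -37, -24) = -37
O at start wants the lowest of {Alpha=35, Beta=-37, Gamma=-24}, so chooses Beta.

Beta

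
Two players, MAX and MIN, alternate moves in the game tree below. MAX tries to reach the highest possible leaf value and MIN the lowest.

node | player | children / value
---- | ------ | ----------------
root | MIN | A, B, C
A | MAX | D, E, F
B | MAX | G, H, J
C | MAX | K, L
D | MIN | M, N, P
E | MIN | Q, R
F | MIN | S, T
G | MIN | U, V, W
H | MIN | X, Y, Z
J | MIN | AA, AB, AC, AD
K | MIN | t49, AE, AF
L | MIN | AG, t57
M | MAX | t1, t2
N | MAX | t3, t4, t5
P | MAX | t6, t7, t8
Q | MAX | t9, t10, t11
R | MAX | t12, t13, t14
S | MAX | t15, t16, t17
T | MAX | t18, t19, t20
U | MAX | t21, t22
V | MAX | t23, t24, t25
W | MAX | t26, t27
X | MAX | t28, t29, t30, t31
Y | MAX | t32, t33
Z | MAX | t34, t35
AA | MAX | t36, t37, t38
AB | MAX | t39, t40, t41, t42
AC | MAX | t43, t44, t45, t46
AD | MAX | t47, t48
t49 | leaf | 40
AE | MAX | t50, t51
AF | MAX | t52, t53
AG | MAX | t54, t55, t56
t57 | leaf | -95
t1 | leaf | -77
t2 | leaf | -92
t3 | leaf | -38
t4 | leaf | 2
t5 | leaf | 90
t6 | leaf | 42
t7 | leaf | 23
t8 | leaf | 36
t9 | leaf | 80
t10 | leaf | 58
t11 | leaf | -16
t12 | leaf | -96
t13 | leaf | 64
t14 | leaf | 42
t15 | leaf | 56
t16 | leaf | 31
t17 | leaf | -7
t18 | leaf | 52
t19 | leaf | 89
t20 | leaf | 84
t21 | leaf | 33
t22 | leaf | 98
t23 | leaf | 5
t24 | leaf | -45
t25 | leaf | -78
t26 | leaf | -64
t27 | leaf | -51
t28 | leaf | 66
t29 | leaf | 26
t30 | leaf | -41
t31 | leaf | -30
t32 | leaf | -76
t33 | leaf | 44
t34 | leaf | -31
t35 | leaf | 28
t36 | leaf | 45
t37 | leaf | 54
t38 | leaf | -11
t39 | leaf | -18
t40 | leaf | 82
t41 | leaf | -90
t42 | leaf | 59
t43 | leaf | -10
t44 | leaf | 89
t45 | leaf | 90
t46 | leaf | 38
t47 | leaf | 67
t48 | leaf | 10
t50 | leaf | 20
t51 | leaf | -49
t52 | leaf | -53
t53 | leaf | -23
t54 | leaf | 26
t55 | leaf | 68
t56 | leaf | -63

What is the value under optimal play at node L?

AG (MAX): max(26, 68, -63) = 68
L (MIN): min(68, -95) = -95

-95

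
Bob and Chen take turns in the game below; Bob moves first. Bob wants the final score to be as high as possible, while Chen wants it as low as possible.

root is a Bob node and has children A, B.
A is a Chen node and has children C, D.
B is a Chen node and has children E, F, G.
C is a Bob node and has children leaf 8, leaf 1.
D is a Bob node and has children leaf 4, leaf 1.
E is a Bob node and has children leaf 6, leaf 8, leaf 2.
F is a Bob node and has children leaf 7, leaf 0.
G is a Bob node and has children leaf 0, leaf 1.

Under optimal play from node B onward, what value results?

E (Bob): max(6, 8, 2) = 8
F (Bob): max(7, 0) = 7
G (Bob): max(0, 1) = 1
B (Chen): min(8, 7, 1) = 1

1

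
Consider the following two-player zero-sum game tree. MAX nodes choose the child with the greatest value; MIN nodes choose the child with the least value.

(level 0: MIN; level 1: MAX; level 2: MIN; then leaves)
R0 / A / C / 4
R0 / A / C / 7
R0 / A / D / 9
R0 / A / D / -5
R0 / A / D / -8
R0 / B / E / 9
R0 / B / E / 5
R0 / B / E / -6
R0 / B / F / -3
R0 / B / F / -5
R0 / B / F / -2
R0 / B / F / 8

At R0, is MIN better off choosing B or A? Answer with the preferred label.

E (MIN): min(9, 5, -6) = -6
F (MIN): min(-3, -5, -2, 8) = -5
B (MAX): max(-6, -5) = -5
C (MIN): min(4, 7) = 4
D (MIN): min(9, -5, -8) = -8
A (MAX): max(4, -8) = 4
MIN prefers the lower value; B=-5, A=4. B is better since -5 < 4.

B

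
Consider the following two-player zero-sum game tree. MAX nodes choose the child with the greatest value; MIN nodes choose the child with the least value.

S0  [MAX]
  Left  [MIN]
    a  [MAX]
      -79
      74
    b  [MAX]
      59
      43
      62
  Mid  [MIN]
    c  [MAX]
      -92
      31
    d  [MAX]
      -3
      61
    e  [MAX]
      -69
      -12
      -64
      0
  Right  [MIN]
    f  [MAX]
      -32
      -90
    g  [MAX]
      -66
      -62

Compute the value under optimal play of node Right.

-62

f (MAX): max(-32, -90) = -32
g (MAX): max(-66, -62) = -62
Right (MIN): min(-32, -62) = -62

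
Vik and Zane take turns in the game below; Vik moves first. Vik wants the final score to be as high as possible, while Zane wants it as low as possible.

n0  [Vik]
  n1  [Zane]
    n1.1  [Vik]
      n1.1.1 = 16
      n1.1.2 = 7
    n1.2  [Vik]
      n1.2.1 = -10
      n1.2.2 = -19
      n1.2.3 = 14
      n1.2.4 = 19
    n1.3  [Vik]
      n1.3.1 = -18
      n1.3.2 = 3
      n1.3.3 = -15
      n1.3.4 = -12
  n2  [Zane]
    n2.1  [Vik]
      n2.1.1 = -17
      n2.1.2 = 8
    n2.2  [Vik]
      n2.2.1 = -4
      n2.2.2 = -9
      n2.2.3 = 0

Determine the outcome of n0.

n1.1 (Vik): max(16, 7) = 16
n1.2 (Vik): max(-10, -19, 14, 19) = 19
n1.3 (Vik): max(-18, 3, -15, -12) = 3
n1 (Zane): min(16, 19, 3) = 3
n2.1 (Vik): max(-17, 8) = 8
n2.2 (Vik): max(-4, -9, 0) = 0
n2 (Zane): min(8, 0) = 0
n0 (Vik): max(3, 0) = 3

3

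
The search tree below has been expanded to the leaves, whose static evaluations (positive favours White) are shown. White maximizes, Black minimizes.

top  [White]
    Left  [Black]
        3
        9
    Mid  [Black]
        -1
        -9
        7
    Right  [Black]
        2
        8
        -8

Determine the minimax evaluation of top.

3

Left (Black): min(3, 9) = 3
Mid (Black): min(-1, -9, 7) = -9
Right (Black): min(2, 8, -8) = -8
top (White): max(3, -9, -8) = 3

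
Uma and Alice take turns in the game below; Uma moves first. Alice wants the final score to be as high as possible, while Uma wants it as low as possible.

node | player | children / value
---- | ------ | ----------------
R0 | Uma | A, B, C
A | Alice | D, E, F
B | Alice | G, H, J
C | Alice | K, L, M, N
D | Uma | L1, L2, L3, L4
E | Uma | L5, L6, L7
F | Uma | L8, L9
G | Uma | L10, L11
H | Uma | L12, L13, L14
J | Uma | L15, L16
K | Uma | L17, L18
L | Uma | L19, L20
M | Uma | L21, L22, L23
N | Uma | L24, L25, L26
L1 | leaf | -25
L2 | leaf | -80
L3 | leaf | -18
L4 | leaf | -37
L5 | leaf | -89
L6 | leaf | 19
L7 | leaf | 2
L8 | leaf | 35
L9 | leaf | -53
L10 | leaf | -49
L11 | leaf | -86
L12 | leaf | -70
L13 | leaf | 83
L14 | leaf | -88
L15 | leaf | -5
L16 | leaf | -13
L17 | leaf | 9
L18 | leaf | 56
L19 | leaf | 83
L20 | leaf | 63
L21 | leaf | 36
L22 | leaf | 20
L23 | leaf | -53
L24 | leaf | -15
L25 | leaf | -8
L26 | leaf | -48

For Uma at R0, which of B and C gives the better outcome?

B

G (Uma): min(-49, -86) = -86
H (Uma): min(-70, 83, -88) = -88
J (Uma): min(-5, -13) = -13
B (Alice): max(-86, -88, -13) = -13
K (Uma): min(9, 56) = 9
L (Uma): min(83, 63) = 63
M (Uma): min(36, 20, -53) = -53
N (Uma): min(-15, -8, -48) = -48
C (Alice): max(9, 63, -53, -48) = 63
Uma prefers the lower value; B=-13, C=63. B is better since -13 < 63.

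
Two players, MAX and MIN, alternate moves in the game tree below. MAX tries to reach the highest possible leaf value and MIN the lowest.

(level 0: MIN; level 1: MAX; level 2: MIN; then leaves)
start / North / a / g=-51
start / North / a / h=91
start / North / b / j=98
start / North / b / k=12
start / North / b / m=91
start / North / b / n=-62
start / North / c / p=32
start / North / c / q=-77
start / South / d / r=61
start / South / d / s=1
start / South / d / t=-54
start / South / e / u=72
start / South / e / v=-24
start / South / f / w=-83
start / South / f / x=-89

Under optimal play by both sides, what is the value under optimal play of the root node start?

a (MIN): min(-51, 91) = -51
b (MIN): min(98, 12, 91, -62) = -62
c (MIN): min(32, -77) = -77
North (MAX): max(-51, -62, -77) = -51
d (MIN): min(61, 1, -54) = -54
e (MIN): min(72, -24) = -24
f (MIN): min(-83, -89) = -89
South (MAX): max(-54, -24, -89) = -24
start (MIN): min(-51, -24) = -51

-51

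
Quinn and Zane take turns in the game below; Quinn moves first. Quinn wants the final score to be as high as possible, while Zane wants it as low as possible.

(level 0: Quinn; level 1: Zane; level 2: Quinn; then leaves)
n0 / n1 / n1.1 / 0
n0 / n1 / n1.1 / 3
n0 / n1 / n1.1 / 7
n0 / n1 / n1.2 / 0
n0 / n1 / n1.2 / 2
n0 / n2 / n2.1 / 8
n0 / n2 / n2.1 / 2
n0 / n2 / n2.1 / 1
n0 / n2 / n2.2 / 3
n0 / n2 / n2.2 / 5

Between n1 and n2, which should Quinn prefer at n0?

n2

n1.1 (Quinn): max(0, 3, 7) = 7
n1.2 (Quinn): max(0, 2) = 2
n1 (Zane): min(7, 2) = 2
n2.1 (Quinn): max(8, 2, 1) = 8
n2.2 (Quinn): max(3, 5) = 5
n2 (Zane): min(8, 5) = 5
Quinn prefers the higher value; n1=2, n2=5. n2 is better since 5 > 2.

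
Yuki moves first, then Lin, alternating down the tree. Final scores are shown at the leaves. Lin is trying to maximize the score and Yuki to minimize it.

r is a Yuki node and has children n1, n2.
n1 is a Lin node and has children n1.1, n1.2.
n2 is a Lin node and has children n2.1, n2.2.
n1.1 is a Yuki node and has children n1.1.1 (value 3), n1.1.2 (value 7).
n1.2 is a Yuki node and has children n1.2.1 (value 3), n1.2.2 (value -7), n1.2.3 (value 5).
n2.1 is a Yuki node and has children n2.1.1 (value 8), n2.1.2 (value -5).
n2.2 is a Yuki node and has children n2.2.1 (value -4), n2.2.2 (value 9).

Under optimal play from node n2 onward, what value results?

n2.1 (Yuki): min(8, -5) = -5
n2.2 (Yuki): min(-4, 9) = -4
n2 (Lin): max(-5, -4) = -4

-4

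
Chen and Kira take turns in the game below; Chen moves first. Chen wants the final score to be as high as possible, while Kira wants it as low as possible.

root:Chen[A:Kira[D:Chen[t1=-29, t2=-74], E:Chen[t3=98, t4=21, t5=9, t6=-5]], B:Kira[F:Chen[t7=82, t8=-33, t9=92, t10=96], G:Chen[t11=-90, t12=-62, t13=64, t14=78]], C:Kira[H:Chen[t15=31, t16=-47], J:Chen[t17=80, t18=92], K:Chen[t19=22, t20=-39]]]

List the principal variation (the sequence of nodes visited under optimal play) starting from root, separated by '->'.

D (Chen): max(-29, -74) = -29
E (Chen): max(98, 21, 9, -5) = 98
A (Kira): min(-29, 98) = -29
F (Chen): max(82, -33, 92, 96) = 96
G (Chen): max(-90, -62, 64, 78) = 78
B (Kira): min(96, 78) = 78
H (Chen): max(31, -47) = 31
J (Chen): max(80, 92) = 92
K (Chen): max(22, -39) = 22
C (Kira): min(31, 92, 22) = 22
root (Chen): max(-29, 78, 22) = 78
At root, Chen picks B (highest: 78).
At B, Kira picks G (lowest: 78).
At G, Chen picks t14 (highest: 78).
Terminal value 78.

root -> B -> G -> t14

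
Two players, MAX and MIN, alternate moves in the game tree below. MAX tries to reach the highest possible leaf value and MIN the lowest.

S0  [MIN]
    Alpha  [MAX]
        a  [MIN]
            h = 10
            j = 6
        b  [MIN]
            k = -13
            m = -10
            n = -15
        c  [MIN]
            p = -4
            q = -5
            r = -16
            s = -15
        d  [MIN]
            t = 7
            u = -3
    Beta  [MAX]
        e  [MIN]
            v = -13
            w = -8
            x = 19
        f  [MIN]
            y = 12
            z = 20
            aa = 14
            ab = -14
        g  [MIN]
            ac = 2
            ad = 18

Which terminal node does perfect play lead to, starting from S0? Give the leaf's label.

ac

a (MIN): min(10, 6) = 6
b (MIN): min(-13, -10, -15) = -15
c (MIN): min(-4, -5, -16, -15) = -16
d (MIN): min(7, -3) = -3
Alpha (MAX): max(6, -15, -16, -3) = 6
e (MIN): min(-13, -8, 19) = -13
f (MIN): min(12, 20, 14, -14) = -14
g (MIN): min(2, 18) = 2
Beta (MAX): max(-13, -14, 2) = 2
S0 (MIN): min(6, 2) = 2
At S0, MIN picks Beta (lowest: 2).
At Beta, MAX picks g (highest: 2).
At g, MIN picks ac (lowest: 2).
Terminal value 2.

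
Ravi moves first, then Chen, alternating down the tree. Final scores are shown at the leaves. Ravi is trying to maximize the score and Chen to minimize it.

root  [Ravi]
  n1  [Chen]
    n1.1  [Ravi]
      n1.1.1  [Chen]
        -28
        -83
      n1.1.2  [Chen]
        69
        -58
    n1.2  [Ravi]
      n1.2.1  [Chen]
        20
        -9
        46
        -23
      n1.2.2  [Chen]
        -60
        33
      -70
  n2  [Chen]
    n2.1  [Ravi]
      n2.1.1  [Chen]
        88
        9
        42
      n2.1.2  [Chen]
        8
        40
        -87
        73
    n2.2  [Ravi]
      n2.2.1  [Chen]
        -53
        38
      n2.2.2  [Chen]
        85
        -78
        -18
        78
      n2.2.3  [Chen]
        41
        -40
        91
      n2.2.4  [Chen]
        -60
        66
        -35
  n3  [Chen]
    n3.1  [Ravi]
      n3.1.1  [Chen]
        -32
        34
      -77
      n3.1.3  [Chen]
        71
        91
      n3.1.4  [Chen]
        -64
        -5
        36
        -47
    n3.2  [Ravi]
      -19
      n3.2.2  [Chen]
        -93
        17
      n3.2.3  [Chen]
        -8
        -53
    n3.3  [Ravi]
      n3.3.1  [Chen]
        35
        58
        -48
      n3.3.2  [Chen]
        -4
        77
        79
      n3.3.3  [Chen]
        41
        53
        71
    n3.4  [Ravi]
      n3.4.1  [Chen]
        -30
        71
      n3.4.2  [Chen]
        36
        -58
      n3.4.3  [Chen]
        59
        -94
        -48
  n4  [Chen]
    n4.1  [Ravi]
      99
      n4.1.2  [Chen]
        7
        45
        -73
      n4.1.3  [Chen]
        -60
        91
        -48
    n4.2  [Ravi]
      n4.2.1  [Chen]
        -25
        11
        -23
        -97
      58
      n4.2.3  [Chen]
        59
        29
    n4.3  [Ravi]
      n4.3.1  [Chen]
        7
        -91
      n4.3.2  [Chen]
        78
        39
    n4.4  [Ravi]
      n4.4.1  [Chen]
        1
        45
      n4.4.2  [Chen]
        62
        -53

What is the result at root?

n1.1.1 (Chen): min(-28, -83) = -83
n1.1.2 (Chen): min(69, -58) = -58
n1.1 (Ravi): max(-83, -58) = -58
n1.2.1 (Chen): min(20, -9, 46, -23) = -23
n1.2.2 (Chen): min(-60, 33) = -60
n1.2 (Ravi): max(-23, -60, -70) = -23
n1 (Chen): min(-58, -23) = -58
n2.1.1 (Chen): min(88, 9, 42) = 9
n2.1.2 (Chen): min(8, 40, -87, 73) = -87
n2.1 (Ravi): max(9, -87) = 9
n2.2.1 (Chen): min(-53, 38) = -53
n2.2.2 (Chen): min(85, -78, -18, 78) = -78
n2.2.3 (Chen): min(41, -40, 91) = -40
n2.2.4 (Chen): min(-60, 66, -35) = -60
n2.2 (Ravi): max(-53, -78, -40, -60) = -40
n2 (Chen): min(9, -40) = -40
n3.1.1 (Chen): min(-32, 34) = -32
n3.1.3 (Chen): min(71, 91) = 71
n3.1.4 (Chen): min(-64, -5, 36, -47) = -64
n3.1 (Ravi): max(-32, -77, 71, -64) = 71
n3.2.2 (Chen): min(-93, 17) = -93
n3.2.3 (Chen): min(-8, -53) = -53
n3.2 (Ravi): max(-19, -93, -53) = -19
n3.3.1 (Chen): min(35, 58, -48) = -48
n3.3.2 (Chen): min(-4, 77, 79) = -4
n3.3.3 (Chen): min(41, 53, 71) = 41
n3.3 (Ravi): max(-48, -4, 41) = 41
n3.4.1 (Chen): min(-30, 71) = -30
n3.4.2 (Chen): min(36, -58) = -58
n3.4.3 (Chen): min(59, -94, -48) = -94
n3.4 (Ravi): max(-30, -58, -94) = -30
n3 (Chen): min(71, -19, 41, -30) = -30
n4.1.2 (Chen): min(7, 45, -73) = -73
n4.1.3 (Chen): min(-60, 91, -48) = -60
n4.1 (Ravi): max(99, -73, -60) = 99
n4.2.1 (Chen): min(-25, 11, -23, -97) = -97
n4.2.3 (Chen): min(59, 29) = 29
n4.2 (Ravi): max(-97, 58, 29) = 58
n4.3.1 (Chen): min(7, -91) = -91
n4.3.2 (Chen): min(78, 39) = 39
n4.3 (Ravi): max(-91, 39) = 39
n4.4.1 (Chen): min(1, 45) = 1
n4.4.2 (Chen): min(62, -53) = -53
n4.4 (Ravi): max(1, -53) = 1
n4 (Chen): min(99, 58, 39, 1) = 1
root (Ravi): max(-58, -40, -30, 1) = 1

1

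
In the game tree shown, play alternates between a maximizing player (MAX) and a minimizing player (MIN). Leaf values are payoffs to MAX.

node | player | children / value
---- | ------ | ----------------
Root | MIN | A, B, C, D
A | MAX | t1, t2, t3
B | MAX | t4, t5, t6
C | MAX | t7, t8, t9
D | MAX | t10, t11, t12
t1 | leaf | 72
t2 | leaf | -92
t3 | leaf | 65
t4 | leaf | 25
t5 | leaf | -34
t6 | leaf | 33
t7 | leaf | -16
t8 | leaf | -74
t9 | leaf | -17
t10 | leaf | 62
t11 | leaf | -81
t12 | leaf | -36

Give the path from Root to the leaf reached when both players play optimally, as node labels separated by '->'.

Root -> C -> t7

A (MAX): max(72, -92, 65) = 72
B (MAX): max(25, -34, 33) = 33
C (MAX): max(-16, -74, -17) = -16
D (MAX): max(62, -81, -36) = 62
Root (MIN): min(72, 33, -16, 62) = -16
At Root, MIN picks C (lowest: -16).
At C, MAX picks t7 (highest: -16).
Terminal value -16.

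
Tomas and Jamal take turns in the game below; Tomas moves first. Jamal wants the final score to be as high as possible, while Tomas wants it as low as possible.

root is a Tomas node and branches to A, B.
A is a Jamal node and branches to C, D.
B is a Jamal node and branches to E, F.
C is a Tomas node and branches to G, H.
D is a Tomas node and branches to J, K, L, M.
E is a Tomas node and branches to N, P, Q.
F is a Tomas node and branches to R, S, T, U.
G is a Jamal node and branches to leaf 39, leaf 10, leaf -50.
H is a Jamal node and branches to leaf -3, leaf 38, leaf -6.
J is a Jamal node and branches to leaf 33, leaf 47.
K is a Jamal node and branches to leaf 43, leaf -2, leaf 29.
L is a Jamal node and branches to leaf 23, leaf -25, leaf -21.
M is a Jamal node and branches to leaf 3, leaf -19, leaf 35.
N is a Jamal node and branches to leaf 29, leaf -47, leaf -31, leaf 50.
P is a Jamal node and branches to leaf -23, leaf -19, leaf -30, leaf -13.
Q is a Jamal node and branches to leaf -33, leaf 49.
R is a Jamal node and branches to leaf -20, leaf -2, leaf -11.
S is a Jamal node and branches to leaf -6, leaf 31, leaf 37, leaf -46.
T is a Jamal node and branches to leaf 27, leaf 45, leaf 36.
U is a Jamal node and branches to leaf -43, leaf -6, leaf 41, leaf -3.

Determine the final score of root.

G (Jamal): max(39, 10, -50) = 39
H (Jamal): max(-3, 38, -6) = 38
C (Tomas): min(39, 38) = 38
J (Jamal): max(33, 47) = 47
K (Jamal): max(43, -2, 29) = 43
L (Jamal): max(23, -25, -21) = 23
M (Jamal): max(3, -19, 35) = 35
D (Tomas): min(47, 43, 23, 35) = 23
A (Jamal): max(38, 23) = 38
N (Jamal): max(29, -47, -31, 50) = 50
P (Jamal): max(-23, -19, -30, -13) = -13
Q (Jamal): max(-33, 49) = 49
E (Tomas): min(50, -13, 49) = -13
R (Jamal): max(-20, -2, -11) = -2
S (Jamal): max(-6, 31, 37, -46) = 37
T (Jamal): max(27, 45, 36) = 45
U (Jamal): max(-43, -6, 41, -3) = 41
F (Tomas): min(-2, 37, 45, 41) = -2
B (Jamal): max(-13, -2) = -2
root (Tomas): min(38, -2) = -2

-2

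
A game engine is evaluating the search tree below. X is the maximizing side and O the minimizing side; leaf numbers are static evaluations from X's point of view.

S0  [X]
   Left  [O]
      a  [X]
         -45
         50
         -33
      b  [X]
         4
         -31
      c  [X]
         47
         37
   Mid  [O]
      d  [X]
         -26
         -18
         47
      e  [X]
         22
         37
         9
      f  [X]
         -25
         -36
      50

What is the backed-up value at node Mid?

-25

d (X): max(-26, -18, 47) = 47
e (X): max(22, 37, 9) = 37
f (X): max(-25, -36) = -25
Mid (O): min(47, 37, -25, 50) = -25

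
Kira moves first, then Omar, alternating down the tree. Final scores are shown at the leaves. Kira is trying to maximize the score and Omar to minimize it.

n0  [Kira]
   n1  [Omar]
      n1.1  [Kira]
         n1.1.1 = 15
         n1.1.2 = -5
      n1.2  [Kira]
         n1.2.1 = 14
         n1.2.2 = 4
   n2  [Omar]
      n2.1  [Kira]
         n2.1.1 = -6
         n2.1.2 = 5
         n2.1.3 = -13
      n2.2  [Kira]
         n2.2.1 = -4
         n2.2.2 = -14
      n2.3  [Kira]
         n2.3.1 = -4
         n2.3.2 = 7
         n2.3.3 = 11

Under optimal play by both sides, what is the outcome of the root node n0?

14

n1.1 (Kira): max(15, -5) = 15
n1.2 (Kira): max(14, 4) = 14
n1 (Omar): min(15, 14) = 14
n2.1 (Kira): max(-6, 5, -13) = 5
n2.2 (Kira): max(-4, -14) = -4
n2.3 (Kira): max(-4, 7, 11) = 11
n2 (Omar): min(5, -4, 11) = -4
n0 (Kira): max(14, -4) = 14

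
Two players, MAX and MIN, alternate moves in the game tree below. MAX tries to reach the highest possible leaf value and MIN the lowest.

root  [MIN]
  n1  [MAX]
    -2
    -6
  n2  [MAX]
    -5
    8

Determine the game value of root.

-2

n1 (MAX): max(-2, -6) = -2
n2 (MAX): max(-5, 8) = 8
root (MIN): min(-2, 8) = -2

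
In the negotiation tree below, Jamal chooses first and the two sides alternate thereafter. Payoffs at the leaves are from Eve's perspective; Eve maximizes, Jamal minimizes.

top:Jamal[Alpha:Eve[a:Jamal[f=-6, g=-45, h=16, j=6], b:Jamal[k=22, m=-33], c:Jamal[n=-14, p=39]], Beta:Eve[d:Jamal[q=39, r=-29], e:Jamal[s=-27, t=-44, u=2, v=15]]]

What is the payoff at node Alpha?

a (Jamal): min(-6, -45, 16, 6) = -45
b (Jamal): min(22, -33) = -33
c (Jamal): min(-14, 39) = -14
Alpha (Eve): max(-45, -33, -14) = -14

-14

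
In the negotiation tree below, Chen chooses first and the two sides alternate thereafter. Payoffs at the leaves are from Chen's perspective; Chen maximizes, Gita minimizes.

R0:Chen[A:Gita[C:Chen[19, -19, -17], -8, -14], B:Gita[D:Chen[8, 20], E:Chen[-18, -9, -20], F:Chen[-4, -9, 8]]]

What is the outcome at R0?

-9

C (Chen): max(19, -19, -17) = 19
A (Gita): min(19, -8, -14) = -14
D (Chen): max(8, 20) = 20
E (Chen): max(-18, -9, -20) = -9
F (Chen): max(-4, -9, 8) = 8
B (Gita): min(20, -9, 8) = -9
R0 (Chen): max(-14, -9) = -9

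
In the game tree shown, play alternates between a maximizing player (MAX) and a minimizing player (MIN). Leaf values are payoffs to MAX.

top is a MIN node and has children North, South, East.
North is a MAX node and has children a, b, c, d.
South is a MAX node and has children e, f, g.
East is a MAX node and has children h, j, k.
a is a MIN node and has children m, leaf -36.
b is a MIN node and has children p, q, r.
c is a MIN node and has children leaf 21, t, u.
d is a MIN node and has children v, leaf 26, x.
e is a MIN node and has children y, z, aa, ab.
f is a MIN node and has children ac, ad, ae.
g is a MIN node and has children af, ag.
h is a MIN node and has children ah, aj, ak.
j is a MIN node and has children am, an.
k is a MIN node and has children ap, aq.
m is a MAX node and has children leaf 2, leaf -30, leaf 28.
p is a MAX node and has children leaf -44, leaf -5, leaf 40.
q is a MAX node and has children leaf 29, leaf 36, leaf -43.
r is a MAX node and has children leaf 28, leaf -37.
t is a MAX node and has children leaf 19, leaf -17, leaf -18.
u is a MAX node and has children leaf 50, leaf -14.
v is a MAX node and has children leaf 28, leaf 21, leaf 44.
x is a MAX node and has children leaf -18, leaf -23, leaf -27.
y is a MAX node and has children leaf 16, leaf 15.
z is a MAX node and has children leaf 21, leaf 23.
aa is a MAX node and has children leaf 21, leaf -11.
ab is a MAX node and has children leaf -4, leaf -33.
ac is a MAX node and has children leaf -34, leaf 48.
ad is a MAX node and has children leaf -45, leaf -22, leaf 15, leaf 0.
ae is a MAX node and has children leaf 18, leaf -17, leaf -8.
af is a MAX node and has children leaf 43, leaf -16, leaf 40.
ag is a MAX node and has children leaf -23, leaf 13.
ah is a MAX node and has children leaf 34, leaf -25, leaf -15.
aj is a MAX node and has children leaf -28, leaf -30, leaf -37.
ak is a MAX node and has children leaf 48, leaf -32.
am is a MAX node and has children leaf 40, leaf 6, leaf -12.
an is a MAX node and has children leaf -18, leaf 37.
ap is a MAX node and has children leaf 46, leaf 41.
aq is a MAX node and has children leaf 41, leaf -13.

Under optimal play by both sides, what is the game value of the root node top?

m (MAX): max(2, -30, 28) = 28
a (MIN): min(28, -36) = -36
p (MAX): max(-44, -5, 40) = 40
q (MAX): max(29, 36, -43) = 36
r (MAX): max(28, -37) = 28
b (MIN): min(40, 36, 28) = 28
t (MAX): max(19, -17, -18) = 19
u (MAX): max(50, -14) = 50
c (MIN): min(21, 19, 50) = 19
v (MAX): max(28, 21, 44) = 44
x (MAX): max(-18, -23, -27) = -18
d (MIN): min(44, 26, -18) = -18
North (MAX): max(-36, 28, 19, -18) = 28
y (MAX): max(16, 15) = 16
z (MAX): max(21, 23) = 23
aa (MAX): max(21, -11) = 21
ab (MAX): max(-4, -33) = -4
e (MIN): min(16, 23, 21, -4) = -4
ac (MAX): max(-34, 48) = 48
ad (MAX): max(-45, -22, 15, 0) = 15
ae (MAX): max(18, -17, -8) = 18
f (MIN): min(48, 15, 18) = 15
af (MAX): max(43, -16, 40) = 43
ag (MAX): max(-23, 13) = 13
g (MIN): min(43, 13) = 13
South (MAX): max(-4, 15, 13) = 15
ah (MAX): max(34, -25, -15) = 34
aj (MAX): max(-28, -30, -37) = -28
ak (MAX): max(48, -32) = 48
h (MIN): min(34, -28, 48) = -28
am (MAX): max(40, 6, -12) = 40
an (MAX): max(-18, 37) = 37
j (MIN): min(40, 37) = 37
ap (MAX): max(46, 41) = 46
aq (MAX): max(41, -13) = 41
k (MIN): min(46, 41) = 41
East (MAX): max(-28, 37, 41) = 41
top (MIN): min(28, 15, 41) = 15

15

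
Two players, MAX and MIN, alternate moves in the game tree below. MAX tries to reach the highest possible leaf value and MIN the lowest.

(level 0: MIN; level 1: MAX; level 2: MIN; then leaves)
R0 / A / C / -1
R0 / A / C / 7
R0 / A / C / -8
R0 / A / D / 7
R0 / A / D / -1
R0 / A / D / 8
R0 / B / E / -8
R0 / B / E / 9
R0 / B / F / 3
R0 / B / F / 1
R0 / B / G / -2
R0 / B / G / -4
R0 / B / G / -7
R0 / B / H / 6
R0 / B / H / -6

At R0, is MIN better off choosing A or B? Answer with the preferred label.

C (MIN): min(-1, 7, -8) = -8
D (MIN): min(7, -1, 8) = -1
A (MAX): max(-8, -1) = -1
E (MIN): min(-8, 9) = -8
F (MIN): min(3, 1) = 1
G (MIN): min(-2, -4, -7) = -7
H (MIN): min(6, -6) = -6
B (MAX): max(-8, 1, -7, -6) = 1
MIN prefers the lower value; A=-1, B=1. A is better since -1 < 1.

A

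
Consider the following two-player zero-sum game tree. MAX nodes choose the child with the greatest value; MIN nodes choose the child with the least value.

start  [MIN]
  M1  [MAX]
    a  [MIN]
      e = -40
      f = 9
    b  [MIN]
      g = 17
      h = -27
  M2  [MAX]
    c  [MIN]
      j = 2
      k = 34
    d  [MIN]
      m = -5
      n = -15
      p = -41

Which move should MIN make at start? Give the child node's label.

a (MIN): min(-40, 9) = -40
b (MIN): min(17, -27) = -27
M1 (MAX): max(-40, -27) = -27
c (MIN): min(2, 34) = 2
d (MIN): min(-5, -15, -41) = -41
M2 (MAX): max(2, -41) = 2
start (MIN): min(-27, 2) = -27
MIN at start wants the lowest of {M1=-27, M2=2}, so chooses M1.

M1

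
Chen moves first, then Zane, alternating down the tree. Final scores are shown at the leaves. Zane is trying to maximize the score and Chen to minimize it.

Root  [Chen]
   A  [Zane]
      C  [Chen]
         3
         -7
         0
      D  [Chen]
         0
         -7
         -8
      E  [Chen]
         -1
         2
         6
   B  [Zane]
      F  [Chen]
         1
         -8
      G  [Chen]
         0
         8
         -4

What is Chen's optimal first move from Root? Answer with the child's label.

C (Chen): min(3, -7, 0) = -7
D (Chen): min(0, -7, -8) = -8
E (Chen): min(-1, 2, 6) = -1
A (Zane): max(-7, -8, -1) = -1
F (Chen): min(1, -8) = -8
G (Chen): min(0, 8, -4) = -4
B (Zane): max(-8, -4) = -4
Root (Chen): min(-1, -4) = -4
Chen at Root wants the lowest of {A=-1, B=-4}, so chooses B.

B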